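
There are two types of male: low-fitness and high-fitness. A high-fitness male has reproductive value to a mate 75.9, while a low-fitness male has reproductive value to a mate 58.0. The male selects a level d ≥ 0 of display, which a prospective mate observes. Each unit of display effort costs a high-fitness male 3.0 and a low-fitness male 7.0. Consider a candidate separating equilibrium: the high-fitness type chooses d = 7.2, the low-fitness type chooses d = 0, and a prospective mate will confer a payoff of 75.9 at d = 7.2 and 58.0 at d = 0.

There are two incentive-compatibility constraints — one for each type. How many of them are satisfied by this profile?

High-fitness type: signal → 75.9 − 3.0 × 7.2 = 54.3; deviate to 0 → 58.0. IC fails (54.3 < 58.0).
Low-fitness type: stay at 0 → 58.0; mimic → 75.9 − 7.0 × 7.2 = 25.5. IC holds (58.0 ≥ 25.5).
1 of 2 constraints hold, so this profile is not an equilibrium.

1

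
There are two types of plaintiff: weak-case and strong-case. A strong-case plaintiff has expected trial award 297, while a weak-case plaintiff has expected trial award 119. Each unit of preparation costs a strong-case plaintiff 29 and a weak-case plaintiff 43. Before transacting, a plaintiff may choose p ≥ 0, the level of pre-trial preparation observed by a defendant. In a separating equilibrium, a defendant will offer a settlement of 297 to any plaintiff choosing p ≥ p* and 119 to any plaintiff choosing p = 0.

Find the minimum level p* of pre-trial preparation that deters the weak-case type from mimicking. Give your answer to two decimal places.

4.14

A weak-case plaintiff choosing p = 0 receives 119.
Imitating at p* instead would pay 297 at cost 43·p*, netting 297 − 43·p*.
Indifference: 119 = 297 − 43·p*, so p* = (297 − 119) / 43 ≈ 4.14.
At p* the weak-case type's incentive constraint just binds; the strong-case type strictly prefers p* since its per-unit cost is lower.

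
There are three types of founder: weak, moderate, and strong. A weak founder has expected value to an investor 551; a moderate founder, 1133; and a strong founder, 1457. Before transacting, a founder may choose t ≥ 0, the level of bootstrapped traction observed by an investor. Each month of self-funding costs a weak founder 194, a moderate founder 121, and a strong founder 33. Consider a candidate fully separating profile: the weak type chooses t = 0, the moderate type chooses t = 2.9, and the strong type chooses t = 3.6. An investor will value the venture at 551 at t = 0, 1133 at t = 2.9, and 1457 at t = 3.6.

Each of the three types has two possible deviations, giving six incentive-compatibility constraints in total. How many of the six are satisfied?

3

Moderate (own payoff 1133 − 121×2.9 = 782.1): to t=0 gives 551 → no gain ✓; to t=3.6 gives 1457 − 121×3.6 = 1021.4 → profitable ✗.
Strong (own payoff 1457 − 33×3.6 = 1338.2): to t=0 gives 551 → no gain ✓; to t=2.9 gives 1133 − 33×2.9 = 1037.3 → no gain ✓.
Weak (own payoff 551): to t=2.9 gives 1133 − 194×2.9 = 570.4 → profitable ✗; to t=3.6 gives 1457 − 194×3.6 = 758.6 → profitable ✗.
3 of the 6 constraints hold; not an equilibrium.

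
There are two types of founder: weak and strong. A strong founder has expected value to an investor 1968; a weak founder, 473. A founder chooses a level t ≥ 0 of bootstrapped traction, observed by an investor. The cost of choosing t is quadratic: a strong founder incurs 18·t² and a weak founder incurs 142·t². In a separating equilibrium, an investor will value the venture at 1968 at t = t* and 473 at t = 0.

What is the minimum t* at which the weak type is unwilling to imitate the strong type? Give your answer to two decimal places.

The weak type at t = 0 receives 473; imitating at t* yields 1968 − 142·t*².
Indifference: 473 = 1968 − 142·t*², so t*² = (1968 − 473) / 142 ≈ 10.5282.
t* = √10.5282 ≈ 3.24.

3.24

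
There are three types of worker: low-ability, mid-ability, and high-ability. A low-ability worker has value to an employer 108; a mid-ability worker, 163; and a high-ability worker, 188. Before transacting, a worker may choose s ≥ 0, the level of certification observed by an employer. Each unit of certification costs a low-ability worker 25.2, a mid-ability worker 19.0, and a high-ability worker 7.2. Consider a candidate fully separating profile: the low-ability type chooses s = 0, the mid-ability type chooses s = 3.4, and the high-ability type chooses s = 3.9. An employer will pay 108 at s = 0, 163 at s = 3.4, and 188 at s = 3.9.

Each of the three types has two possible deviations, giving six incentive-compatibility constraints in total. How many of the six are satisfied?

4

Low-ability (own payoff 108): to s=3.4 gives 163 − 25.2×3.4 = 77.32 → no gain ✓; to s=3.9 gives 188 − 25.2×3.9 = 89.72 → no gain ✓.
Mid-ability (own payoff 163 − 19.0×3.4 = 98.4): to s=0 gives 108 → profitable ✗; to s=3.9 gives 188 − 19.0×3.9 = 113.9 → profitable ✗.
High-ability (own payoff 188 − 7.2×3.9 = 159.92): to s=0 gives 108 → no gain ✓; to s=3.4 gives 163 − 7.2×3.4 = 138.52 → no gain ✓.
4 of the 6 constraints hold; not an equilibrium.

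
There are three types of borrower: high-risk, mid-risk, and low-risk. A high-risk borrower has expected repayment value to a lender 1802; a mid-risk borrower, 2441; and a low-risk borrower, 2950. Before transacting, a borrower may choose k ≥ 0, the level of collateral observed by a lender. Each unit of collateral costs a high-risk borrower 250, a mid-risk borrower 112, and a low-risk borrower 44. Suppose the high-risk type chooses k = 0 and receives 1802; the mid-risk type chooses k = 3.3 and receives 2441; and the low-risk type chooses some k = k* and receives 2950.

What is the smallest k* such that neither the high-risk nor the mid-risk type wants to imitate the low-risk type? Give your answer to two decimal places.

High-risk type (on-path payoff 1802) won't mimic when 1802 ≥ 2950 − 250·k*, i.e. k* ≥ 4.59.
Mid-risk type (on-path payoff 2441 − 112×3.3 = 2071.4) won't mimic when 2071.4 ≥ 2950 − 112·k*, i.e. k* ≥ 7.84.
Both must hold, so k* = max(4.59, 7.84) = 7.84. The mid-risk type's constraint binds.

7.84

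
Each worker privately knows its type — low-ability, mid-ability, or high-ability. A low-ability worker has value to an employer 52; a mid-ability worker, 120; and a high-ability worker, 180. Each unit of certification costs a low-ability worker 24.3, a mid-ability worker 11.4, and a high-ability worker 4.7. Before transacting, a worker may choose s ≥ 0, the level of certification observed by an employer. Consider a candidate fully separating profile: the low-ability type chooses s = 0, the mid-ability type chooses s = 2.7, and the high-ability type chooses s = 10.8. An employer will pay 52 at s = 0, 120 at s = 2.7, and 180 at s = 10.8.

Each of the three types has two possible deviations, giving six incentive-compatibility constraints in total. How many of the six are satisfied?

High-ability (own payoff 180 − 4.7×10.8 = 129.24): to s=0 gives 52 → no gain ✓; to s=2.7 gives 120 − 4.7×2.7 = 107.31 → no gain ✓.
Mid-ability (own payoff 120 − 11.4×2.7 = 89.22): to s=0 gives 52 → no gain ✓; to s=10.8 gives 180 − 11.4×10.8 = 56.88 → no gain ✓.
Low-ability (own payoff 52): to s=2.7 gives 120 − 24.3×2.7 = 54.39 → profitable ✗; to s=10.8 gives 180 − 24.3×10.8 = -82.44 → no gain ✓.
5 of the 6 constraints hold; not an equilibrium.

5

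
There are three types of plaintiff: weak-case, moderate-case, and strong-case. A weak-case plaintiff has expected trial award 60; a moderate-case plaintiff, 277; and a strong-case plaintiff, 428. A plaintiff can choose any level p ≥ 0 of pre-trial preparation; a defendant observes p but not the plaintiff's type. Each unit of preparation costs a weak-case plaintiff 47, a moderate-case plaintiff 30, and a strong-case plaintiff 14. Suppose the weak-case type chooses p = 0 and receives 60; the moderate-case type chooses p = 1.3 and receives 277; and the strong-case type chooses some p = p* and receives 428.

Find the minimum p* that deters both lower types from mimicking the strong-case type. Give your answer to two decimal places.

Weak-case type (on-path payoff 60) won't mimic when 60 ≥ 428 − 47·p*, i.e. p* ≥ 7.83.
Moderate-case type (on-path payoff 277 − 30×1.3 = 238) won't mimic when 238 ≥ 428 − 30·p*, i.e. p* ≥ 6.33.
Both must hold, so p* = max(7.83, 6.33) = 7.83. The weak-case type's constraint binds.

7.83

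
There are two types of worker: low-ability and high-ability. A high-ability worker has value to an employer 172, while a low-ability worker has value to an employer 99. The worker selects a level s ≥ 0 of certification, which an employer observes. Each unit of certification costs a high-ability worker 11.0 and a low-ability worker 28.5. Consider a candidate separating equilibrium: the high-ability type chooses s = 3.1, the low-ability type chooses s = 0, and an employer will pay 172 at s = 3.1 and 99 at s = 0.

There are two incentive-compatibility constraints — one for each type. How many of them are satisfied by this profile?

2

Low-ability type: stay at 0 → 99; mimic → 172 − 28.5 × 3.1 = 83.65. IC holds (99 ≥ 83.65).
High-ability type: signal → 172 − 11.0 × 3.1 = 137.9; deviate to 0 → 99. IC holds (137.9 ≥ 99).
2 of 2 constraints hold, so this is a separating equilibrium.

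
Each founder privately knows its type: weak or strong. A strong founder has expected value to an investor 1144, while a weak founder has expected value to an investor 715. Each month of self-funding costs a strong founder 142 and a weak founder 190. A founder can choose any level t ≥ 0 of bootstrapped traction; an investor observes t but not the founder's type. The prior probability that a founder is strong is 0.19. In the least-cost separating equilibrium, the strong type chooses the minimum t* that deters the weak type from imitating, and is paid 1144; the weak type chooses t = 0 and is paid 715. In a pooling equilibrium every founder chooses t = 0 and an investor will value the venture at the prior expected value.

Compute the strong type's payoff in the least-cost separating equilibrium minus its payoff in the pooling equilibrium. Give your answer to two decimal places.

Least-cost separating signal: t* solves 715 = 1144 − 190·t*, so t* = (1144 − 715)/190 ≈ 2.2579.
Strong type's separating payoff: 1144 − 142 × t* = 1144 − 142 × (1144 − 715)/190 = 1144 − 60918/190 ≈ 823.3789.
Pooling payoff: 0.19 × 1144 + 0.81 × 715 = 796.51.
Difference: 823.3789 − 796.51 = 26.8689, i.e. 26.87 to two decimal places.
The strong type prefers to separate.

26.87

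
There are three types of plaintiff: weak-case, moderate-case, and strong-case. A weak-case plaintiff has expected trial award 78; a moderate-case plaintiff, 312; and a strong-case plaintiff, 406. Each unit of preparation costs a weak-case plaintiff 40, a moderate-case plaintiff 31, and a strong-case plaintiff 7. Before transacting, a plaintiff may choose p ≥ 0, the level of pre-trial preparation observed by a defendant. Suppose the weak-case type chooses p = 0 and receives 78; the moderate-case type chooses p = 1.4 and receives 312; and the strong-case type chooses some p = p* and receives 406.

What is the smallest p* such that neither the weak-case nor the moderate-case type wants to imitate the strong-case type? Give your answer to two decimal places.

8.20

Moderate-case type (on-path payoff 312 − 31×1.4 = 268.6) won't mimic when 268.6 ≥ 406 − 31·p*, i.e. p* ≥ 4.43.
Weak-case type (on-path payoff 78) won't mimic when 78 ≥ 406 − 40·p*, i.e. p* ≥ 8.20.
Both must hold, so p* = max(8.20, 4.43) = 8.20. The weak-case type's constraint binds.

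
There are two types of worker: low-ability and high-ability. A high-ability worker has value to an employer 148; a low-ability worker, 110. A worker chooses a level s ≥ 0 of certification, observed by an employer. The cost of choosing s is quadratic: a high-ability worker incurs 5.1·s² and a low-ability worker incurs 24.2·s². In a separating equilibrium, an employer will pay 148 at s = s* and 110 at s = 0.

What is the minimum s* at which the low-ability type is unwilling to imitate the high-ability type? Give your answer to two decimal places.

1.25

The low-ability type at s = 0 receives 110; imitating at s* yields 148 − 24.2·s*².
Indifference: 110 = 148 − 24.2·s*², so s*² = (148 − 110) / 24.2 ≈ 1.5702.
s* = √1.5702 ≈ 1.25.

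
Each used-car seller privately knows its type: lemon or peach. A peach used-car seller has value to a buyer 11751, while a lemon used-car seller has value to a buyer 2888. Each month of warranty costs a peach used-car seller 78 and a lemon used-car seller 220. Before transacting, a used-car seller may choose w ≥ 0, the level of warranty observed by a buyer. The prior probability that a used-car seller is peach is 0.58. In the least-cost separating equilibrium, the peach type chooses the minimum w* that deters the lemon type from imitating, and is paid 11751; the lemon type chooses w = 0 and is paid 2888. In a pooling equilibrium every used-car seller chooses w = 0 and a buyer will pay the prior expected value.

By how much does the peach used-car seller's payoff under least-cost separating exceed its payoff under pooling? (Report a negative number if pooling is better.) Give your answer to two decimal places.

580.12

Least-cost separating signal: w* solves 2888 = 11751 − 220·w*, so w* = (11751 − 2888)/220 ≈ 40.2864.
Peach type's separating payoff: 11751 − 78 × w* = 11751 − 78 × (11751 − 2888)/220 = 11751 − 691314/220 ≈ 8608.6636.
Pooling payoff: 0.58 × 11751 + 0.42 × 2888 = 8028.54.
Difference: 8608.6636 − 8028.54 = 580.1236, i.e. 580.12 to two decimal places.
The peach type prefers to separate.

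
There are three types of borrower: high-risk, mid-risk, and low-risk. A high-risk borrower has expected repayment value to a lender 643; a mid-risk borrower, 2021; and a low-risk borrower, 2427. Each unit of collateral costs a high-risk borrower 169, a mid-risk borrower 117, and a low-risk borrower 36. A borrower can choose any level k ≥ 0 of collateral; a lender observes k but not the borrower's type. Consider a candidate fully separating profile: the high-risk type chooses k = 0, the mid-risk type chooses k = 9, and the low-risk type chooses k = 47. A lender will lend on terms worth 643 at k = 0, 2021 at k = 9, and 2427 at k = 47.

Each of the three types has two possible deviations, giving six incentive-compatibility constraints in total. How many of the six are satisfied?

5

Mid-risk (own payoff 2021 − 117×9 = 968): to k=0 gives 643 → no gain ✓; to k=47 gives 2427 − 117×47 = -3072 → no gain ✓.
Low-risk (own payoff 2427 − 36×47 = 735): to k=0 gives 643 → no gain ✓; to k=9 gives 2021 − 36×9 = 1697 → profitable ✗.
High-risk (own payoff 643): to k=9 gives 2021 − 169×9 = 500 → no gain ✓; to k=47 gives 2427 − 169×47 = -5516 → no gain ✓.
5 of the 6 constraints hold; not an equilibrium.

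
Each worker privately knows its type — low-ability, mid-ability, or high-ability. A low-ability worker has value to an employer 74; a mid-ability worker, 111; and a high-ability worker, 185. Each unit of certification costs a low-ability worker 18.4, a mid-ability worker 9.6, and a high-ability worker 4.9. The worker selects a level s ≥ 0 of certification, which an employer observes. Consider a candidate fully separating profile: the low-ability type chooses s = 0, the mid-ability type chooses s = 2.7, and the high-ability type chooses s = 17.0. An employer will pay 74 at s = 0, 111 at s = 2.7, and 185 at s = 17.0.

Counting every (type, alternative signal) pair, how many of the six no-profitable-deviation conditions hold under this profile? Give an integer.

6

Low-ability (own payoff 74): to s=2.7 gives 111 − 18.4×2.7 = 61.32 → no gain ✓; to s=17.0 gives 185 − 18.4×17.0 = -127.8 → no gain ✓.
Mid-ability (own payoff 111 − 9.6×2.7 = 85.08): to s=0 gives 74 → no gain ✓; to s=17.0 gives 185 − 9.6×17.0 = 21.8 → no gain ✓.
High-ability (own payoff 185 − 4.9×17.0 = 101.7): to s=0 gives 74 → no gain ✓; to s=2.7 gives 111 − 4.9×2.7 = 97.77 → no gain ✓.
6 of the 6 constraints hold; this profile is a separating equilibrium.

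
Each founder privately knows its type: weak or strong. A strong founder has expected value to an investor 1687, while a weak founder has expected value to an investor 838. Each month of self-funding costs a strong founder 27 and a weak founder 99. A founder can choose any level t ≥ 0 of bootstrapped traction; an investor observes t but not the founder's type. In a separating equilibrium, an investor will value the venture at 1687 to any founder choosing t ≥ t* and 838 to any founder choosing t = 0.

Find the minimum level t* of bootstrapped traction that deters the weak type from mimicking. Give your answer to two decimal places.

8.58

A weak founder choosing t = 0 receives 838.
Imitating at t* instead would pay 1687 at cost 99·t*, netting 1687 − 99·t*.
Indifference: 838 = 1687 − 99·t*, so t* = (1687 − 838) / 99 ≈ 8.58.
At t* the weak type's incentive constraint just binds; the strong type strictly prefers t* since its per-unit cost is lower.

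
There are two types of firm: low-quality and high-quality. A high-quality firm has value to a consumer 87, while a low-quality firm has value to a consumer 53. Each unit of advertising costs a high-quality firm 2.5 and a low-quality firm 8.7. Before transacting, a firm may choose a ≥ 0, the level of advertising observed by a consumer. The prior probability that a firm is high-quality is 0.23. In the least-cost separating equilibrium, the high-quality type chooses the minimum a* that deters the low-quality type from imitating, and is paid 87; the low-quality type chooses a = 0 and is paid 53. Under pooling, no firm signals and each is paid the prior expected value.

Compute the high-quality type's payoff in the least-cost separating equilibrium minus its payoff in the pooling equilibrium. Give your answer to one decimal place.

Least-cost separating signal: a* solves 53 = 87 − 8.7·a*, so a* = (87 − 53)/8.7 ≈ 3.9080.
High-quality type's separating payoff: 87 − 2.5 × a* = 87 − 2.5 × (87 − 53)/8.7 = 87 − 85/8.7 ≈ 77.230.
Pooling payoff: 0.23 × 87 + 0.77 × 53 = 60.82.
Difference: 77.230 − 60.82 = 16.41, i.e. 16.4 to one decimal place.
The high-quality type prefers to separate.

16.4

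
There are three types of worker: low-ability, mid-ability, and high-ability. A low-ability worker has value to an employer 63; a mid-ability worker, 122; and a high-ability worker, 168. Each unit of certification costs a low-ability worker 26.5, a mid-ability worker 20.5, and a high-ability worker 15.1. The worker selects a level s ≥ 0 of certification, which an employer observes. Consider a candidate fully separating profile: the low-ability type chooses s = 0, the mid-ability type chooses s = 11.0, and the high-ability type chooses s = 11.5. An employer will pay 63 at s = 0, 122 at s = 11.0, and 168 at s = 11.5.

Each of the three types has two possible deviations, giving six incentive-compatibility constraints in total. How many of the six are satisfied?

3

High-ability (own payoff 168 − 15.1×11.5 = -5.65): to s=0 gives 63 → profitable ✗; to s=11.0 gives 122 − 15.1×11.0 = -44.1 → no gain ✓.
Mid-ability (own payoff 122 − 20.5×11.0 = -103.5): to s=0 gives 63 → profitable ✗; to s=11.5 gives 168 − 20.5×11.5 = -67.75 → profitable ✗.
Low-ability (own payoff 63): to s=11.0 gives 122 − 26.5×11.0 = -169.5 → no gain ✓; to s=11.5 gives 168 − 26.5×11.5 = -136.75 → no gain ✓.
3 of the 6 constraints hold; not an equilibrium.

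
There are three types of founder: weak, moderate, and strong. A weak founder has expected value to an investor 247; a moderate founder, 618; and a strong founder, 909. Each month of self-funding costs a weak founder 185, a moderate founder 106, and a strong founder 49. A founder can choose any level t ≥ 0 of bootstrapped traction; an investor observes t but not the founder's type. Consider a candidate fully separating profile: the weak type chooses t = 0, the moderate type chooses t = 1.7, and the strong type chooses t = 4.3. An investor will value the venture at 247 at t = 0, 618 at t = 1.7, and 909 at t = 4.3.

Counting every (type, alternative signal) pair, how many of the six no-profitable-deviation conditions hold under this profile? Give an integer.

4

Moderate (own payoff 618 − 106×1.7 = 437.8): to t=0 gives 247 → no gain ✓; to t=4.3 gives 909 − 106×4.3 = 453.2 → profitable ✗.
Strong (own payoff 909 − 49×4.3 = 698.3): to t=0 gives 247 → no gain ✓; to t=1.7 gives 618 − 49×1.7 = 534.7 → no gain ✓.
Weak (own payoff 247): to t=1.7 gives 618 − 185×1.7 = 303.5 → profitable ✗; to t=4.3 gives 909 − 185×4.3 = 113.5 → no gain ✓.
4 of the 6 constraints hold; not an equilibrium.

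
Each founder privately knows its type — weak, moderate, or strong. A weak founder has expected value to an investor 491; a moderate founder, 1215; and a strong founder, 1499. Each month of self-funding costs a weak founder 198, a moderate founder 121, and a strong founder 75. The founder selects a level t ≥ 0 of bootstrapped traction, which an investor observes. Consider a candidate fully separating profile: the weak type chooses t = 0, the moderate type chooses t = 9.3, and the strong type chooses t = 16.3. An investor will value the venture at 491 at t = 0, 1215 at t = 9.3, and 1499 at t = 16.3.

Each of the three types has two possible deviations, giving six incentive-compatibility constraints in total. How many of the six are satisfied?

Weak (own payoff 491): to t=9.3 gives 1215 − 198×9.3 = -626.4 → no gain ✓; to t=16.3 gives 1499 − 198×16.3 = -1728.4 → no gain ✓.
Moderate (own payoff 1215 − 121×9.3 = 89.7): to t=0 gives 491 → profitable ✗; to t=16.3 gives 1499 − 121×16.3 = -473.3 → no gain ✓.
Strong (own payoff 1499 − 75×16.3 = 276.5): to t=0 gives 491 → profitable ✗; to t=9.3 gives 1215 − 75×9.3 = 517.5 → profitable ✗.
3 of the 6 constraints hold; not an equilibrium.

3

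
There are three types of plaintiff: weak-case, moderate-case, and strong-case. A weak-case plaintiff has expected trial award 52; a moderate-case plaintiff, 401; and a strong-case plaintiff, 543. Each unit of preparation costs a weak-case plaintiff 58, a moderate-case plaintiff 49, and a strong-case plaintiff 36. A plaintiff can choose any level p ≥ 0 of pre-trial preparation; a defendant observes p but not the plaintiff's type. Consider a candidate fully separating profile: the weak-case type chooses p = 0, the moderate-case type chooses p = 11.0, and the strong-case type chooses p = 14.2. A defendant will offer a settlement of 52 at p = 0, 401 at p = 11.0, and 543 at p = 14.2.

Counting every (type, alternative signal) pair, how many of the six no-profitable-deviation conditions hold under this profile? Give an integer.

4

Moderate-case (own payoff 401 − 49×11.0 = -138): to p=0 gives 52 → profitable ✗; to p=14.2 gives 543 − 49×14.2 = -152.8 → no gain ✓.
Strong-case (own payoff 543 − 36×14.2 = 31.8): to p=0 gives 52 → profitable ✗; to p=11.0 gives 401 − 36×11.0 = 5 → no gain ✓.
Weak-case (own payoff 52): to p=11.0 gives 401 − 58×11.0 = -237 → no gain ✓; to p=14.2 gives 543 − 58×14.2 = -280.6 → no gain ✓.
4 of the 6 constraints hold; not an equilibrium.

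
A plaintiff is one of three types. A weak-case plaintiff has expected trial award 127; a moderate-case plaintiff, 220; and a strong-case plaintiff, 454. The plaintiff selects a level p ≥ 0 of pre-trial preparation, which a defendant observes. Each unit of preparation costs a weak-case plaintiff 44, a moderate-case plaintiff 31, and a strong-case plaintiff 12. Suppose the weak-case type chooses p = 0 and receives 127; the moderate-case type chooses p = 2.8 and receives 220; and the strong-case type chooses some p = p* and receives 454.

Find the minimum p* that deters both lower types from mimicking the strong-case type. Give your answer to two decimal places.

Weak-case type (on-path payoff 127) won't mimic when 127 ≥ 454 − 44·p*, i.e. p* ≥ 7.43.
Moderate-case type (on-path payoff 220 − 31×2.8 = 133.2) won't mimic when 133.2 ≥ 454 − 31·p*, i.e. p* ≥ 10.35.
Both must hold, so p* = max(7.43, 10.35) = 10.35. The moderate-case type's constraint binds.

10.35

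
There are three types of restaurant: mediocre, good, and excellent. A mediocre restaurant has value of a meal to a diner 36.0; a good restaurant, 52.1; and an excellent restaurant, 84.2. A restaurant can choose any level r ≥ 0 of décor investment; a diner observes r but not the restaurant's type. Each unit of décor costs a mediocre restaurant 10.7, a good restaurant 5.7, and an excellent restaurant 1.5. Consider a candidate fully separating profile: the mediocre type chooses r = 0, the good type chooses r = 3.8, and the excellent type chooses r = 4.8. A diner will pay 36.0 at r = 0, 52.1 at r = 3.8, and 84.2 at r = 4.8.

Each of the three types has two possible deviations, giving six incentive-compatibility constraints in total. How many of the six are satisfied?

4

Mediocre (own payoff 36.0): to r=3.8 gives 52.1 − 10.7×3.8 = 11.44 → no gain ✓; to r=4.8 gives 84.2 − 10.7×4.8 = 32.84 → no gain ✓.
Good (own payoff 52.1 − 5.7×3.8 = 30.44): to r=0 gives 36.0 → profitable ✗; to r=4.8 gives 84.2 − 5.7×4.8 = 56.84 → profitable ✗.
Excellent (own payoff 84.2 − 1.5×4.8 = 77): to r=0 gives 36.0 → no gain ✓; to r=3.8 gives 52.1 − 1.5×3.8 = 46.4 → no gain ✓.
4 of the 6 constraints hold; not an equilibrium.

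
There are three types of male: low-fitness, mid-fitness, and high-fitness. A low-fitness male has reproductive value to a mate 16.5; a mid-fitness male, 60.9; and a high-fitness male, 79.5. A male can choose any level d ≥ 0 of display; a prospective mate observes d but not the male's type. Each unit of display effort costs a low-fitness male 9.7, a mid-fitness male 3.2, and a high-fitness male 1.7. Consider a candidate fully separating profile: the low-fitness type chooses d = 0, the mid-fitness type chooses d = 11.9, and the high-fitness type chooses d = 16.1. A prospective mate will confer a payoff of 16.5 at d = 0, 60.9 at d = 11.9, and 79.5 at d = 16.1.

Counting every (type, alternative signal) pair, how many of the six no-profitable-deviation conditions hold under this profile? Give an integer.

5

High-fitness (own payoff 79.5 − 1.7×16.1 = 52.13): to d=0 gives 16.5 → no gain ✓; to d=11.9 gives 60.9 − 1.7×11.9 = 40.67 → no gain ✓.
Mid-fitness (own payoff 60.9 − 3.2×11.9 = 22.82): to d=0 gives 16.5 → no gain ✓; to d=16.1 gives 79.5 − 3.2×16.1 = 27.98 → profitable ✗.
Low-fitness (own payoff 16.5): to d=11.9 gives 60.9 − 9.7×11.9 = -54.53 → no gain ✓; to d=16.1 gives 79.5 − 9.7×16.1 = -76.67 → no gain ✓.
5 of the 6 constraints hold; not an equilibrium.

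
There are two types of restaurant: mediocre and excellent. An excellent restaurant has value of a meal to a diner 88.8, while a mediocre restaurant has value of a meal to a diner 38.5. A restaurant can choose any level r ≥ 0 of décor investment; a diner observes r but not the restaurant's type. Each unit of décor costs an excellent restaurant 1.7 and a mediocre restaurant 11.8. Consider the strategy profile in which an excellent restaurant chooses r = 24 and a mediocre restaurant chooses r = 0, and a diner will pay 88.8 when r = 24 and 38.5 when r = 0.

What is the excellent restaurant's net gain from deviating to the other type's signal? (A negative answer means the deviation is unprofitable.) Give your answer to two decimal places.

Playing r = 24 the excellent restaurant receives 88.8 − 1.7 × 24 = 48.
Deviating to r = 0 yields 38.5 instead.
Gain from deviating: 38.5 − 48 = -9.50.
The gain is negative, so the excellent type's incentive-compatibility constraint is satisfied.

-9.50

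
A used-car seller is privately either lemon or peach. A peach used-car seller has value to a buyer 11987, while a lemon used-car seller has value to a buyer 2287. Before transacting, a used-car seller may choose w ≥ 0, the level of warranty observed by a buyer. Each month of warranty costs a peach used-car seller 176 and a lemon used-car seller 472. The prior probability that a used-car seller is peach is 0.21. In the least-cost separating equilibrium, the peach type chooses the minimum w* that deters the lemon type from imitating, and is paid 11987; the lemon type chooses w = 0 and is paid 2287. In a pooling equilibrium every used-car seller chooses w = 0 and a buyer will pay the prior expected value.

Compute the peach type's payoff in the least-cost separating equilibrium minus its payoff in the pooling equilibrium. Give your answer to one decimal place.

4046.1

Least-cost separating signal: w* solves 2287 = 11987 − 472·w*, so w* = (11987 − 2287)/472 ≈ 20.5508.
Peach type's separating payoff: 11987 − 176 × w* = 11987 − 176 × (11987 − 2287)/472 = 11987 − 1707200/472 ≈ 8370.051.
Pooling payoff: 0.21 × 11987 + 0.79 × 2287 = 4324.
Difference: 8370.051 − 4324 = 4046.051, i.e. 4046.1 to one decimal place.
The peach type prefers to separate.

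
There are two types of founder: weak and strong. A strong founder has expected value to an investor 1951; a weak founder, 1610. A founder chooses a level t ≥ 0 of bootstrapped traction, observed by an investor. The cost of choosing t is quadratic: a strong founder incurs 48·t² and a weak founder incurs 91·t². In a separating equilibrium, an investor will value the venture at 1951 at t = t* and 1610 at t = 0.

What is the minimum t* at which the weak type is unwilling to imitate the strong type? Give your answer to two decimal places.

1.94

The weak type at t = 0 receives 1610; imitating at t* yields 1951 − 91·t*².
Indifference: 1610 = 1951 − 91·t*², so t*² = (1951 − 1610) / 91 ≈ 3.7473.
t* = √3.7473 ≈ 1.94.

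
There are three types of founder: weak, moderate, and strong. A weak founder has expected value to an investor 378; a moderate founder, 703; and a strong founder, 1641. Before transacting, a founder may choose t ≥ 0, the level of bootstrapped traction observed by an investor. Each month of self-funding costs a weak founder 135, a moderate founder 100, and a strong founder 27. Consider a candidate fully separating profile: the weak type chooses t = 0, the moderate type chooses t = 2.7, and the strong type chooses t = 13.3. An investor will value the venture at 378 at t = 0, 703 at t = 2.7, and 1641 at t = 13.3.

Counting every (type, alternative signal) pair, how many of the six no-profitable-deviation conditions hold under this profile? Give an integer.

Moderate (own payoff 703 − 100×2.7 = 433): to t=0 gives 378 → no gain ✓; to t=13.3 gives 1641 − 100×13.3 = 311 → no gain ✓.
Strong (own payoff 1641 − 27×13.3 = 1281.9): to t=0 gives 378 → no gain ✓; to t=2.7 gives 703 − 27×2.7 = 630.1 → no gain ✓.
Weak (own payoff 378): to t=2.7 gives 703 − 135×2.7 = 338.5 → no gain ✓; to t=13.3 gives 1641 − 135×13.3 = -154.5 → no gain ✓.
6 of the 6 constraints hold; this profile is a separating equilibrium.

6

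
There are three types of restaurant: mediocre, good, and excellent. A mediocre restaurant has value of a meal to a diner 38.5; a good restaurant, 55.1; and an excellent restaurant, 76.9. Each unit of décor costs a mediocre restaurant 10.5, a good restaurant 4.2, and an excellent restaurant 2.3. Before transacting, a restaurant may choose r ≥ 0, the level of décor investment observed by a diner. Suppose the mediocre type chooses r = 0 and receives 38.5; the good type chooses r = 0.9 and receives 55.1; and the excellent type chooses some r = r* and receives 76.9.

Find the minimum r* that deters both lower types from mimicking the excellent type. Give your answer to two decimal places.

6.09

Mediocre type (on-path payoff 38.5) won't mimic when 38.5 ≥ 76.9 − 10.5·r*, i.e. r* ≥ 3.66.
Good type (on-path payoff 55.1 − 4.2×0.9 = 51.32) won't mimic when 51.32 ≥ 76.9 − 4.2·r*, i.e. r* ≥ 6.09.
Both must hold, so r* = max(3.66, 6.09) = 6.09. The good type's constraint binds.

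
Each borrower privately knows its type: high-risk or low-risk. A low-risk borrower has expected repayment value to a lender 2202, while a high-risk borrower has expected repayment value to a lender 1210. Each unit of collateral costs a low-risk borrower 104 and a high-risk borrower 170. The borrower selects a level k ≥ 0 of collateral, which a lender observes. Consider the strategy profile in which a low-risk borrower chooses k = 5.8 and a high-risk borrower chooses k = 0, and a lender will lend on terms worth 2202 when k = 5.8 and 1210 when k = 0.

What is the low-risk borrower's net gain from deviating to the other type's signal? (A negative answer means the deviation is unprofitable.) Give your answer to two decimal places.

Playing k = 5.8 the low-risk borrower receives 2202 − 104 × 5.8 = 1598.8.
Deviating to k = 0 yields 1210 instead.
Gain from deviating: 1210 − 1598.8 = -388.80.
The gain is negative, so the low-risk type's incentive-compatibility constraint is satisfied.

-388.80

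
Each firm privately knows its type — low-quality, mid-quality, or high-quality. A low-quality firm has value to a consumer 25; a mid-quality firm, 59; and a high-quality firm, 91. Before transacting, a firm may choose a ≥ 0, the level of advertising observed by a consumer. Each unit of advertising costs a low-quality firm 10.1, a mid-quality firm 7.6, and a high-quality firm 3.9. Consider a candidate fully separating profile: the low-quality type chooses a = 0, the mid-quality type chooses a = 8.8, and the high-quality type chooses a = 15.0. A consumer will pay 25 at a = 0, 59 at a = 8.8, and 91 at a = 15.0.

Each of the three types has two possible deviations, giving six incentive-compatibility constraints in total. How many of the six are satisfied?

5

Low-quality (own payoff 25): to a=8.8 gives 59 − 10.1×8.8 = -29.88 → no gain ✓; to a=15.0 gives 91 − 10.1×15.0 = -60.5 → no gain ✓.
High-quality (own payoff 91 − 3.9×15.0 = 32.5): to a=0 gives 25 → no gain ✓; to a=8.8 gives 59 − 3.9×8.8 = 24.68 → no gain ✓.
Mid-quality (own payoff 59 − 7.6×8.8 = -7.88): to a=0 gives 25 → profitable ✗; to a=15.0 gives 91 − 7.6×15.0 = -23 → no gain ✓.
5 of the 6 constraints hold; not an equilibrium.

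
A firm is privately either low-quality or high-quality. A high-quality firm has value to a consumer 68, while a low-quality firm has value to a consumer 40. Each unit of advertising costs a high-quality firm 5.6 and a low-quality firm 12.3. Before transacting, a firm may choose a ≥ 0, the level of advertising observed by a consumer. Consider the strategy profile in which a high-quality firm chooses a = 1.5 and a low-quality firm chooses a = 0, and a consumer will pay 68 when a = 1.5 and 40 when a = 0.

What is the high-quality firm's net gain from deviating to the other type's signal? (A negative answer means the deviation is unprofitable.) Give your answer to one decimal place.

Playing a = 1.5 the high-quality firm receives 68 − 5.6 × 1.5 = 59.6.
Deviating to a = 0 yields 40 instead.
Gain from deviating: 40 − 59.6 = -19.6.
The gain is negative, so the high-quality type's incentive-compatibility constraint is satisfied.

-19.6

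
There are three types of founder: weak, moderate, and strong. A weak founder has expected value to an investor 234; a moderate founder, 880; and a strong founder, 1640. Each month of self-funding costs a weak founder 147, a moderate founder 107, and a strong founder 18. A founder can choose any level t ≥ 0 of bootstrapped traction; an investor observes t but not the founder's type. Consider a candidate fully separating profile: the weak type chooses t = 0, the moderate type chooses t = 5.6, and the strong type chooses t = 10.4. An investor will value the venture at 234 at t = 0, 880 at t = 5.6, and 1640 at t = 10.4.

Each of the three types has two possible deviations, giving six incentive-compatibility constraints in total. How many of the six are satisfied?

Weak (own payoff 234): to t=5.6 gives 880 − 147×5.6 = 56.8 → no gain ✓; to t=10.4 gives 1640 − 147×10.4 = 111.2 → no gain ✓.
Strong (own payoff 1640 − 18×10.4 = 1452.8): to t=0 gives 234 → no gain ✓; to t=5.6 gives 880 − 18×5.6 = 779.2 → no gain ✓.
Moderate (own payoff 880 − 107×5.6 = 280.8): to t=0 gives 234 → no gain ✓; to t=10.4 gives 1640 − 107×10.4 = 527.2 → profitable ✗.
5 of the 6 constraints hold; not an equilibrium.

5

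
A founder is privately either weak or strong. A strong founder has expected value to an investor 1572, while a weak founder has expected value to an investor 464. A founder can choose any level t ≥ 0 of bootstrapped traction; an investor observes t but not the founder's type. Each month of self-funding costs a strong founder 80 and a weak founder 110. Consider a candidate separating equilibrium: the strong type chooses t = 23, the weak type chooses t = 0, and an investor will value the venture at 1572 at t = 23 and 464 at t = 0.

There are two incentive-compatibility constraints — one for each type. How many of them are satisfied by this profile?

Strong type: signal → 1572 − 80 × 23 = -268; deviate to 0 → 464. IC fails (-268 < 464).
Weak type: stay at 0 → 464; mimic → 1572 − 110 × 23 = -958. IC holds (464 ≥ -958).
1 of 2 constraints hold, so this profile is not an equilibrium.

1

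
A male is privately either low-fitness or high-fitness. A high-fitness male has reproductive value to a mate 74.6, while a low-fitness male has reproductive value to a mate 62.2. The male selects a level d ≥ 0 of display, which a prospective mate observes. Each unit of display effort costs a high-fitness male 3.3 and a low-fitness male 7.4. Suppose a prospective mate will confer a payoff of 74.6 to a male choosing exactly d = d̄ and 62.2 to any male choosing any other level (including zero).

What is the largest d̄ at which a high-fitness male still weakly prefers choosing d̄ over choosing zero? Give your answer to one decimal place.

3.8

Choosing d̄ yields the high-fitness type 74.6 − 3.3·d̄; choosing zero yields 62.2.
The high-fitness type is indifferent at 74.6 − 3.3·d̄ = 62.2, i.e. d̄ = (74.6 − 62.2) / 3.3 ≈ 3.8.
For any d̄ above 3.8 the high-fitness type would rather pool at zero, so separation collapses.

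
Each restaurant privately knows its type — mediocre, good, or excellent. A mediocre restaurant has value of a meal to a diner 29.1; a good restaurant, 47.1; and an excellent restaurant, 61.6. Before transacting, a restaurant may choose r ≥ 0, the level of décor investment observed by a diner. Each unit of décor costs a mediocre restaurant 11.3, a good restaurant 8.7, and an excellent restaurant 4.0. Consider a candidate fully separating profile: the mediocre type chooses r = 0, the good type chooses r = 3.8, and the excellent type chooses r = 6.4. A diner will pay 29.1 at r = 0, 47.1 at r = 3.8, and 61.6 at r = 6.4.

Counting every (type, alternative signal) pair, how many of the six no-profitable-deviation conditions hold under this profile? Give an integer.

Mediocre (own payoff 29.1): to r=3.8 gives 47.1 − 11.3×3.8 = 4.16 → no gain ✓; to r=6.4 gives 61.6 − 11.3×6.4 = -10.72 → no gain ✓.
Good (own payoff 47.1 − 8.7×3.8 = 14.04): to r=0 gives 29.1 → profitable ✗; to r=6.4 gives 61.6 − 8.7×6.4 = 5.92 → no gain ✓.
Excellent (own payoff 61.6 − 4.0×6.4 = 36): to r=0 gives 29.1 → no gain ✓; to r=3.8 gives 47.1 − 4.0×3.8 = 31.9 → no gain ✓.
5 of the 6 constraints hold; not an equilibrium.

5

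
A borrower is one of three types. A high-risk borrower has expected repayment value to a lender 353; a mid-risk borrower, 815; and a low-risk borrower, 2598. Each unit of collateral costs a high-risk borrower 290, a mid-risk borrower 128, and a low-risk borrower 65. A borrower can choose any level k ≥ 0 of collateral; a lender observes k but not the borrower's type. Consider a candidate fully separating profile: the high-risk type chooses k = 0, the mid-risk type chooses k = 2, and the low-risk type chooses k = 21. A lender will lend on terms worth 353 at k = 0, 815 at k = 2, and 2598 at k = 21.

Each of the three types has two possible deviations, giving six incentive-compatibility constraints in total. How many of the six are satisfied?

Mid-risk (own payoff 815 − 128×2 = 559): to k=0 gives 353 → no gain ✓; to k=21 gives 2598 − 128×21 = -90 → no gain ✓.
Low-risk (own payoff 2598 − 65×21 = 1233): to k=0 gives 353 → no gain ✓; to k=2 gives 815 − 65×2 = 685 → no gain ✓.
High-risk (own payoff 353): to k=2 gives 815 − 290×2 = 235 → no gain ✓; to k=21 gives 2598 − 290×21 = -3492 → no gain ✓.
6 of the 6 constraints hold; this profile is a separating equilibrium.

6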